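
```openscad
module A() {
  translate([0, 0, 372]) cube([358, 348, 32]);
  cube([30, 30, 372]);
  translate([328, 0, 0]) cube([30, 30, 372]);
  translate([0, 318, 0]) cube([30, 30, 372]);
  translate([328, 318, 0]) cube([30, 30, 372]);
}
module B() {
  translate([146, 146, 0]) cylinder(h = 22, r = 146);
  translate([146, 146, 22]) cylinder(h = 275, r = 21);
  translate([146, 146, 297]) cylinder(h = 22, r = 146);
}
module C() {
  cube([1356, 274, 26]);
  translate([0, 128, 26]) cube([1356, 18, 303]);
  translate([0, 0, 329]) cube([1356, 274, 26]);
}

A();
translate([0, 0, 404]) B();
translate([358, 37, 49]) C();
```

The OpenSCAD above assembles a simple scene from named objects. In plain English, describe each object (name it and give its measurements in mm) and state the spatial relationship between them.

A is a simple wooden stool: a rectangular seat 358 mm (x) by 348 mm (y), 32 mm thick, top face at z = 404 mm, on four square legs, each 30×30 mm in cross-section. The legs rest on z = 0, each flush with a corner of the seat.

B is a spool: two coaxial disc flanges of radius 146 mm and thickness 22 mm, joined by a core cylinder of radius 21 mm and height 275 mm. The lower flange rests on z = 0 and the three cylinders share a vertical axis.

C is an I-beam lying along x, 1356 mm long. Overall section height 355 mm. Two flanges 274 mm wide (y) and 26 mm thick, one on the floor and one at the top; a web 18 mm thick runs between them, centred on the flange width.

The spool is on top of the stool. The I-beam is beside the stool with their tops flush at z = 404.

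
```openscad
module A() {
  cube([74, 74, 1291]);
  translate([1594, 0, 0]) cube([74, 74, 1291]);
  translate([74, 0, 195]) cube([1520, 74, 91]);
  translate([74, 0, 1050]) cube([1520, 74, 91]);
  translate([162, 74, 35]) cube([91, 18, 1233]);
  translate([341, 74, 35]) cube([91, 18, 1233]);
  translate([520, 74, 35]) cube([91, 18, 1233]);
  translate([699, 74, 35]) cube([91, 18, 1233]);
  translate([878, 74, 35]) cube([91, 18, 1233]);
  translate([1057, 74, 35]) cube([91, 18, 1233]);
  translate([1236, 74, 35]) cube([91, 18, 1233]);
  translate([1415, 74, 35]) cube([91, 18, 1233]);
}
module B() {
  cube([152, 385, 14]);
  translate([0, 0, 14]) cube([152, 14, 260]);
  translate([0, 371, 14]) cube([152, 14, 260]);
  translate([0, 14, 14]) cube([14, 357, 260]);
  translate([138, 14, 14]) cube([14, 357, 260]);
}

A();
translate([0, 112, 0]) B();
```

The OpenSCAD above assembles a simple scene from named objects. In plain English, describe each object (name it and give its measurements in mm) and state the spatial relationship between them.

A is a fence section. Two 74×74 mm posts, 1291 mm tall, stand on the floor with a clear span of 1520 mm between their inner faces. Two horizontal rails of 74×91 mm section span the gap between the posts with their undersides at z = 195 mm and z = 1050 mm, flush with the posts' −y face. 8 pickets, each 91 mm wide, 18 mm thick and 1233 mm tall, are fixed to the +y face of the rails with their bottoms at z = 35 mm, evenly spaced across the span with equal gaps (rounded down to the nearest mm) at the −x end and between each pair — any rounding remainder accumulates at the +x end.

B is an open-topped rectangular box: outside dimensions 152×385×274 mm, with a uniform wall and base thickness of 14 mm. The base is a full 152×385 slab on the floor; four walls sit on top of the base. The front and back walls (the −y and +y sides) span the full width; the two side walls fit between them.

The open box is on the floor beside the fence section on its +y side.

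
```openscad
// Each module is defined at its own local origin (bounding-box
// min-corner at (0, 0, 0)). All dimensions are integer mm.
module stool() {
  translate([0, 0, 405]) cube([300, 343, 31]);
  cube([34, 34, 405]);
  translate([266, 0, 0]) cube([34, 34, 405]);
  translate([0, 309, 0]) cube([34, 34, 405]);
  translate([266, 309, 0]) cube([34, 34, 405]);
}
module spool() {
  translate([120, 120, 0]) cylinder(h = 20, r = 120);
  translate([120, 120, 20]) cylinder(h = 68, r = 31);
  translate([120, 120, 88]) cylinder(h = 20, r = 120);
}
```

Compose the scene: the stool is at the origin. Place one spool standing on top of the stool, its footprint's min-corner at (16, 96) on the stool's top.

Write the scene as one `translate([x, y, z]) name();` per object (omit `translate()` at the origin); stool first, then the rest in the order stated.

stool();
translate([16, 96, 436]) spool();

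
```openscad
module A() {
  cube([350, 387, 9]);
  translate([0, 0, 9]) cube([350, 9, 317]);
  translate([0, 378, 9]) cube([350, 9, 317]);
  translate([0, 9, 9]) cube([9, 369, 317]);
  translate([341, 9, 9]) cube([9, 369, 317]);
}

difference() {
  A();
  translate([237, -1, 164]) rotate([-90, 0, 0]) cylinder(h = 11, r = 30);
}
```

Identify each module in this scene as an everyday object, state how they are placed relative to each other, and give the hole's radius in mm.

The subtracted cylinder has r = 30 mm.

A is an open box. The open box has a circular hole through its front wall. The hole's radius is 30 mm.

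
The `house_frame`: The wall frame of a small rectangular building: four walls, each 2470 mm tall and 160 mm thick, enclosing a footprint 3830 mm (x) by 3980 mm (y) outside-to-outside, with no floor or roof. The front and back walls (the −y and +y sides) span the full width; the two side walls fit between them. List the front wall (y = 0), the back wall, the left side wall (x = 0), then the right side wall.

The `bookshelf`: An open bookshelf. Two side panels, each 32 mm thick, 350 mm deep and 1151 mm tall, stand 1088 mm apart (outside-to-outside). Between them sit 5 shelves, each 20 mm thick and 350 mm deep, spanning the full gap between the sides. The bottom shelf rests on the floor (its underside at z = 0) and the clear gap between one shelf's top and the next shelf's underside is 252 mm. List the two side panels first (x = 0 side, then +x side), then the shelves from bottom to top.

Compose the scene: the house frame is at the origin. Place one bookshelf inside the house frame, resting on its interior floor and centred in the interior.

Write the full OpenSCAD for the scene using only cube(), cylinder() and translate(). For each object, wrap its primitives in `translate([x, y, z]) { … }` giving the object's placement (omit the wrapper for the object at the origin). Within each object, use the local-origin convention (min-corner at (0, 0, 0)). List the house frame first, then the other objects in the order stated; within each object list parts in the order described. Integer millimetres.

cube([3830, 160, 2470]);
translate([0, 3820, 0]) cube([3830, 160, 2470]);
translate([0, 160, 0]) cube([160, 3660, 2470]);
translate([3670, 160, 0]) cube([160, 3660, 2470]);
translate([1371, 1815, 0]) {
  cube([32, 350, 1151]);
  translate([1056, 0, 0]) cube([32, 350, 1151]);
  translate([32, 0, 0]) cube([1024, 350, 20]);
  translate([32, 0, 272]) cube([1024, 350, 20]);
  translate([32, 0, 544]) cube([1024, 350, 20]);
  translate([32, 0, 816]) cube([1024, 350, 20]);
  translate([32, 0, 1088]) cube([1024, 350, 20]);
}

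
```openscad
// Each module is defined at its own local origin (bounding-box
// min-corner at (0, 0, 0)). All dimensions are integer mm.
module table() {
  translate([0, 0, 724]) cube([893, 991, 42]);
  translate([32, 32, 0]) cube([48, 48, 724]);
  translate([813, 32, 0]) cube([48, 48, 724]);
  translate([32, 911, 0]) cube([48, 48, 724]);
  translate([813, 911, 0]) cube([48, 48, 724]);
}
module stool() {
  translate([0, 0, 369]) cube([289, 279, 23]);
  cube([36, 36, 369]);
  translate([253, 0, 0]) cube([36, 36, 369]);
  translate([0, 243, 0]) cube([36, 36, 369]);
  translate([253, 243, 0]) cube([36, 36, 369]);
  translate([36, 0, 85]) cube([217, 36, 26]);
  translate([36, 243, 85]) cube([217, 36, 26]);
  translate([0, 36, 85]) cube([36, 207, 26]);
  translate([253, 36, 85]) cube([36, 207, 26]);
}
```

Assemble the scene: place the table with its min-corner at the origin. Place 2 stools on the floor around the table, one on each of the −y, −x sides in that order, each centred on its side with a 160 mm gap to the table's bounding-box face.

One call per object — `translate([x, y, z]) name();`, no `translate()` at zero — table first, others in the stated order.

table();
translate([302, -439, 0]) stool();
translate([-449, 356, 0]) stool();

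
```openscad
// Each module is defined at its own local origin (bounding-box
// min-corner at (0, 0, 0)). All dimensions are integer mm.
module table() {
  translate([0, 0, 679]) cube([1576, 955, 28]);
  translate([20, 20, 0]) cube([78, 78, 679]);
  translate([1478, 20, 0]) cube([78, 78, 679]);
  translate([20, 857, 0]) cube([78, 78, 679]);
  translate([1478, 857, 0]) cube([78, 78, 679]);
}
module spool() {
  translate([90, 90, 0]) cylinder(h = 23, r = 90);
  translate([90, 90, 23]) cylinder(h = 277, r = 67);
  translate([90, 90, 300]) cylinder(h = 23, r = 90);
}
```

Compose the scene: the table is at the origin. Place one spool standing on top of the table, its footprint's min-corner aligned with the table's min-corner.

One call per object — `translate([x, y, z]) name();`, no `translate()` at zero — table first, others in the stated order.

table();
translate([0, 0, 707]) spool();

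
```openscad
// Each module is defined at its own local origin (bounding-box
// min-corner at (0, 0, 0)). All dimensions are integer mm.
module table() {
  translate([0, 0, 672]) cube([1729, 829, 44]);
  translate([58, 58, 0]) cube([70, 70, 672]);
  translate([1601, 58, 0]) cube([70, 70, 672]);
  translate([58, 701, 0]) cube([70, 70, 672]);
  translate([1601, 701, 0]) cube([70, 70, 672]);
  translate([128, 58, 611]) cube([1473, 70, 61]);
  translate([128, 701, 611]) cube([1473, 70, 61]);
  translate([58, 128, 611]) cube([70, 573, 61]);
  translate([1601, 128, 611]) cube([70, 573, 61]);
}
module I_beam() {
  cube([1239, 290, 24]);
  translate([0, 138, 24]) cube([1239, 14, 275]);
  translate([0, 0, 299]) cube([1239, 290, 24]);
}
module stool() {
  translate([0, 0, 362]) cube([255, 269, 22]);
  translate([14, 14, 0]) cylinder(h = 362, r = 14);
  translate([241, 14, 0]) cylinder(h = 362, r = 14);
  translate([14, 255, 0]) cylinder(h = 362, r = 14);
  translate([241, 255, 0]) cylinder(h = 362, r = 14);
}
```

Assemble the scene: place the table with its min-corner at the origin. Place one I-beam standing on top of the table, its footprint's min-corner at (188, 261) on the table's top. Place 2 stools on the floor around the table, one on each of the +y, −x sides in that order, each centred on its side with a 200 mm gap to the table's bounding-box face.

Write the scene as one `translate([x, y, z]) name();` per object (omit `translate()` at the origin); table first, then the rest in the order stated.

table();
translate([188, 261, 716]) I_beam();
translate([737, 1029, 0]) stool();
translate([-455, 280, 0]) stool();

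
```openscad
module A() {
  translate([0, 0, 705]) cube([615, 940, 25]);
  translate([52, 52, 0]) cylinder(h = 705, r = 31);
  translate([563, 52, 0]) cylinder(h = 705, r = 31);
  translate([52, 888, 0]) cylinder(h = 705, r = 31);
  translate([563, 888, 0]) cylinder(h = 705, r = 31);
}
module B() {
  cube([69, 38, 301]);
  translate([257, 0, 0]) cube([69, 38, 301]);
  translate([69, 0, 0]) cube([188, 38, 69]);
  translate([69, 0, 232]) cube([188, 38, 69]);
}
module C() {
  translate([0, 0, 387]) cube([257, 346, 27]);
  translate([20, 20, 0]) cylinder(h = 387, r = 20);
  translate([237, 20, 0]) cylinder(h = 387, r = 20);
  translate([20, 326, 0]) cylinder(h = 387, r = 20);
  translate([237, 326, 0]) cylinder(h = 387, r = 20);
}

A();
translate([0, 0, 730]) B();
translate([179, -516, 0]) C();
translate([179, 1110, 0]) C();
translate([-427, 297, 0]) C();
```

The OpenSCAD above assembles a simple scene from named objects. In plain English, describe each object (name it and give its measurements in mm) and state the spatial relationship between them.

A is a rectangular dining table. The top is 615×940×25 mm with its upper surface at z = 730 mm. It stands on four round legs of 62 mm diameter, each leg's bounding box inset 21 mm from the nearest pair of top edges, running from the floor to the underside of the top.

B is a picture frame with a 188×163 mm rectangular opening (x by z) and a uniform 69 mm border on every side. Frame depth is 38 mm along y. It is built from two vertical stiles running the full outside height and two horizontal rails spanning the gap between the stiles.

C is a four-legged stool. The seat is 257×346 mm, 27 mm thick, top at z = 414 mm. It stands on four round legs, each 40 mm in diameter, from z = 0 to the seat underside, each leg's axis is inset half a diameter from the nearest pair of seat edges (so the leg's bounding box is flush with the corner).

The picture frame is on top of the table. Three stools sit around the table at the −y, +y, −x sides.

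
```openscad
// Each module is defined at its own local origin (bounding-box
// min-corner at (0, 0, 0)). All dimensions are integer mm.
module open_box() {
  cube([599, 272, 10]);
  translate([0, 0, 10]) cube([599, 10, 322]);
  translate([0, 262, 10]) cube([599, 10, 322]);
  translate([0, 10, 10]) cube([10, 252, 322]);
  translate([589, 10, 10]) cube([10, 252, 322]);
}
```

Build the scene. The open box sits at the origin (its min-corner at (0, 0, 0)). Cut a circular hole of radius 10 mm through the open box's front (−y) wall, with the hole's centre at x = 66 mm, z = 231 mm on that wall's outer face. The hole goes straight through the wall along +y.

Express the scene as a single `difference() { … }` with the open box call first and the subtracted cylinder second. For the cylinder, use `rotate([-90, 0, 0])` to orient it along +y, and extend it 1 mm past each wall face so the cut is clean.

difference() {
  open_box();
  translate([66, -1, 231]) rotate([-90, 0, 0]) cylinder(h = 12, r = 10);
}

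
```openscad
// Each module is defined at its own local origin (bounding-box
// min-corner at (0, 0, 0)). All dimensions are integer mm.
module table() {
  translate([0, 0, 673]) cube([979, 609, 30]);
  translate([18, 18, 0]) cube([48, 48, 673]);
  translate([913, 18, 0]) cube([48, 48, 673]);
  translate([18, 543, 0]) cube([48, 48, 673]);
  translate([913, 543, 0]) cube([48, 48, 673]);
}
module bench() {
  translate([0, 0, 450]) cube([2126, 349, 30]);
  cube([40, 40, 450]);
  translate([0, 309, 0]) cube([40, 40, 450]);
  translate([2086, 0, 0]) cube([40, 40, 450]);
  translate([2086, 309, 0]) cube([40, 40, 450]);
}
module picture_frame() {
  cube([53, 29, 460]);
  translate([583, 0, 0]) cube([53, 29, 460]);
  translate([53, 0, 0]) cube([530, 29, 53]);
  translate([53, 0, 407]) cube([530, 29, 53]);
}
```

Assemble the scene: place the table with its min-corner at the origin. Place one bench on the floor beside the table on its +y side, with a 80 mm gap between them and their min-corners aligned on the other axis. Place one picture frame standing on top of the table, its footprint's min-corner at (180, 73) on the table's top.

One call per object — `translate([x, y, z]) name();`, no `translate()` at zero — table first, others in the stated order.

table();
translate([0, 689, 0]) bench();
translate([180, 73, 703]) picture_frame();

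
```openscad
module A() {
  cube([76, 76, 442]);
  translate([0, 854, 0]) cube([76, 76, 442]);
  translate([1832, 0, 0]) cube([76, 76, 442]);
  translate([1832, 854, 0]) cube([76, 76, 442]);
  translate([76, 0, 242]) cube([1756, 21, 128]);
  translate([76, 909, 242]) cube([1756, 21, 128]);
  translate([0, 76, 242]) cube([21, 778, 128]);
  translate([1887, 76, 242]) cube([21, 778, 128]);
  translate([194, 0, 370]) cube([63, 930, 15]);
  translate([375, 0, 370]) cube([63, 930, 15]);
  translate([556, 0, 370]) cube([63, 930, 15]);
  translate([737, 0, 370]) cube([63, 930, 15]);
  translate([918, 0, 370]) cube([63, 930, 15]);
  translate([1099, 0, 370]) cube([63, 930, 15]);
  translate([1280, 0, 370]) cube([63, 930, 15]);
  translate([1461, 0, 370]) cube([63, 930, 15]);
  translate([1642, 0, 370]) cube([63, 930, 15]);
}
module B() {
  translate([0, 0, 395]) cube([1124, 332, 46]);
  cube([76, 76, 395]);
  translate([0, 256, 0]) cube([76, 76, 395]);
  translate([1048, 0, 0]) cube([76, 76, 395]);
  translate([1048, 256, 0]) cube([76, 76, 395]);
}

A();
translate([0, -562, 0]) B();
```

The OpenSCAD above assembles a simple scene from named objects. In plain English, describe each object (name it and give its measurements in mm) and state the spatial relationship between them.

A is a bed frame 1908 mm long (x) by 930 mm wide (y). Four 76×76 mm corner posts, 442 mm tall, at the corners of the footprint. Four rails of 21 mm thickness and 128 mm height run between adjacent posts with their undersides at z = 242 mm, their outer faces flush with the outside of the frame (the two x-running rails run between the posts' inner faces; the two y-running rails run between the posts' inner faces). 9 slats, each 63 mm wide (x) and 15 mm thick, lie across the top of the two x-running rails, running the full 930 mm width of the frame in y; the slats are evenly spaced along x between the inner faces of the end posts with equal gaps (rounded down to the nearest mm) at the −x end and between each pair — any rounding remainder accumulates at the +x end.

B is a bench: a 1124×332 mm seat slab, 46 mm thick, top at z = 441 mm, on four 76×76 mm square legs flush with the seat corners and standing on z = 0.

The bench is on the floor beside the bed frame on its −y side.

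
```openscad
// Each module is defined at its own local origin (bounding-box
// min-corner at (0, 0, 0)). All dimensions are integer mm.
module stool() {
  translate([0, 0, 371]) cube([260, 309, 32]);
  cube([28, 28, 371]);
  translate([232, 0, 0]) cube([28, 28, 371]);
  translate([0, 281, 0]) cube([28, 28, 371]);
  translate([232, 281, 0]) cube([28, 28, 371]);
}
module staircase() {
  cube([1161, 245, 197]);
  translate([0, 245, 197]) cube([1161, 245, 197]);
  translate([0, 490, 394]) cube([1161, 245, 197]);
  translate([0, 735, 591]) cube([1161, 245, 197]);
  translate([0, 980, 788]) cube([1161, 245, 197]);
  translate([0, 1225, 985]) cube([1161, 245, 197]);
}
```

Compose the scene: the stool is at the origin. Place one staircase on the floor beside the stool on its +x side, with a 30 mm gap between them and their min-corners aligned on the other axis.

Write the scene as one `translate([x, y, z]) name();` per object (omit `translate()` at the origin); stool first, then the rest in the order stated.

stool();
translate([290, 0, 0]) staircase();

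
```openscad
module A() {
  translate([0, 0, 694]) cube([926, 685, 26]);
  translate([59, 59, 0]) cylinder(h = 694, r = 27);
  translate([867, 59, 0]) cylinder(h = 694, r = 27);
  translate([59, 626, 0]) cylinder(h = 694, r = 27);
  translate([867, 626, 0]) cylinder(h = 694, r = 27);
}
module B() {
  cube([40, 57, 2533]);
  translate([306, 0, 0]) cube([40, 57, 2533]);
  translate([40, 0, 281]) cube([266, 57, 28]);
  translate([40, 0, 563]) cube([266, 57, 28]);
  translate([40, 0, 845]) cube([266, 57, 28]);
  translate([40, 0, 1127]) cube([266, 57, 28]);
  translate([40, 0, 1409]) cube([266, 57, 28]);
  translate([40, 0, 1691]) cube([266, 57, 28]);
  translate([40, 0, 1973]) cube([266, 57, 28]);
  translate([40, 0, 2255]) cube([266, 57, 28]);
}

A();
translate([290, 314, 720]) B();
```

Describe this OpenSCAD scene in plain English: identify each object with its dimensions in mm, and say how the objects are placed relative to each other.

A is a table: top 926 mm (x) × 685 mm (y), 26 mm thick, upper face at z = 720 mm, on four round legs of 54 mm diameter, each leg's bounding box inset 32 mm from the nearest pair of top edges, running from z = 0 to the bottom of the top.

B is a straight ladder. Two 40×57 mm vertical rails, 2533 mm tall, stand 346 mm apart (outside-to-outside) with their front faces coplanar on the −y side. 8 rungs, each 57 mm deep and 28 mm tall, span between the inner faces of the rails, front faces flush with the rails. The lowest rung's underside is at z = 281 mm and rungs are spaced 282 mm apart (underside to underside).

The ladder is on top of the table, centred.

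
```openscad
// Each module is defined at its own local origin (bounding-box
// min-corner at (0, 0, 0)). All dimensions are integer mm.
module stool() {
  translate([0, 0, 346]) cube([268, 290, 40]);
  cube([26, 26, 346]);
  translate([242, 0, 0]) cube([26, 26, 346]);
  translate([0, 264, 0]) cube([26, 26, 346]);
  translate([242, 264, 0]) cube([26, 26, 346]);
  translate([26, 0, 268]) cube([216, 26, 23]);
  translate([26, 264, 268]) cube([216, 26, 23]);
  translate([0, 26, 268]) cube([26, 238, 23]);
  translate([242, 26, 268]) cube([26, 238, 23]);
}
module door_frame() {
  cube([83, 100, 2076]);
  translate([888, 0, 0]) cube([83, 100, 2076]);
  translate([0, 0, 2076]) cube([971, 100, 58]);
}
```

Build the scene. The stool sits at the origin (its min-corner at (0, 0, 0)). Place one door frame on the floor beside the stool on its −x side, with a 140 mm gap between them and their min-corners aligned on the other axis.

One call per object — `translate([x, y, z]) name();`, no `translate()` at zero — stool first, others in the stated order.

stool();
translate([-1111, 0, 0]) door_frame();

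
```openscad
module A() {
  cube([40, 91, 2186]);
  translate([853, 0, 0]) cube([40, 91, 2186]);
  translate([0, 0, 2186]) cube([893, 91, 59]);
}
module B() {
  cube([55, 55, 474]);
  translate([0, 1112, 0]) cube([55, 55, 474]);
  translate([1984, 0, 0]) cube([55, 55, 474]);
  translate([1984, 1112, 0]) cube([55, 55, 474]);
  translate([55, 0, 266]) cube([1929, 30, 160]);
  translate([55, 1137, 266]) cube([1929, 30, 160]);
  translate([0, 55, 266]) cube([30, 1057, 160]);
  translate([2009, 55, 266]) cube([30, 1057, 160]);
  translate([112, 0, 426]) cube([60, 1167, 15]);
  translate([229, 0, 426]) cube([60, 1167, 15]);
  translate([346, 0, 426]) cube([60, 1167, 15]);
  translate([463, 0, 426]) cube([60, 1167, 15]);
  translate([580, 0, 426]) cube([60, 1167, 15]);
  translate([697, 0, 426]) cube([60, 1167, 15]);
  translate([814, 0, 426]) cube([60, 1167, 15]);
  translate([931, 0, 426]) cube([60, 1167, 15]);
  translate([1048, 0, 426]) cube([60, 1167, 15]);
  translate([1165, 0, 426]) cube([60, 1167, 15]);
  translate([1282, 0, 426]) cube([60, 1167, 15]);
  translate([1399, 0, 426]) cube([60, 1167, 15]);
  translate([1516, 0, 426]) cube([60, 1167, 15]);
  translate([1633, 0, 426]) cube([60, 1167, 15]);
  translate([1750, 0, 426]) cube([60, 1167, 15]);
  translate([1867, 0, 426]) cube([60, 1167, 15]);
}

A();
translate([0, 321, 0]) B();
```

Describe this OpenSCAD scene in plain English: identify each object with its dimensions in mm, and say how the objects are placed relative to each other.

A is a rectangular door frame: two vertical jambs of 40×91 mm section, 2186 mm tall, with a clear opening 813 mm wide between their inner faces. A header 59 mm tall and 91 mm deep lies on top of the jambs and spans the full outside width.

B is a bed frame 2039 mm long (x) by 1167 mm wide (y). Four 55×55 mm corner posts, 474 mm tall, at the corners of the footprint. Four rails of 30 mm thickness and 160 mm height run between adjacent posts with their undersides at z = 266 mm, their outer faces flush with the outside of the frame (the two x-running rails run between the posts' inner faces; the two y-running rails run between the posts' inner faces). 16 slats, each 60 mm wide (x) and 15 mm thick, lie across the top of the two x-running rails, running the full 1167 mm width of the frame in y; the slats are evenly spaced along x between the inner faces of the end posts with equal gaps (rounded down to the nearest mm) at the −x end and between each pair — any rounding remainder accumulates at the +x end.

The bed frame is on the floor beside the door frame on its +y side.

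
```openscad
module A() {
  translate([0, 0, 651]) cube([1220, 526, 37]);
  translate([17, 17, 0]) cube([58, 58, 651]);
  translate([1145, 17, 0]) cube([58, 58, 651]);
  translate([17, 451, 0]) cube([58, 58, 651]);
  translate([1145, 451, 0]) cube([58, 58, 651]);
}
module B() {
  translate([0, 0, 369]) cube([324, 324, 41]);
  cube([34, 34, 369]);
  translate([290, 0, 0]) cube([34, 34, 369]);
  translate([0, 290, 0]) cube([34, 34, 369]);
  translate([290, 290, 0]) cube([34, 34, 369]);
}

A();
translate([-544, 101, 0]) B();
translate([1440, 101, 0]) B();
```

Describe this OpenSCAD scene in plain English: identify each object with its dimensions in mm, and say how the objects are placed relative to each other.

A is a table: top 1220 mm (x) × 526 mm (y), 37 mm thick, upper face at z = 688 mm, on four 58×58 mm square legs, each inset 17 mm from the nearest pair of top edges, running from z = 0 to the bottom of the top.

B is a four-legged stool. The seat is a 324×324×41 mm slab whose top surface is at z = 410 mm; four square legs, each 34×34 mm in cross-section, run from the floor (z = 0) to the underside of the seat, each flush with a corner of the seat.

Two stools sit around the table at the −x, +x sides.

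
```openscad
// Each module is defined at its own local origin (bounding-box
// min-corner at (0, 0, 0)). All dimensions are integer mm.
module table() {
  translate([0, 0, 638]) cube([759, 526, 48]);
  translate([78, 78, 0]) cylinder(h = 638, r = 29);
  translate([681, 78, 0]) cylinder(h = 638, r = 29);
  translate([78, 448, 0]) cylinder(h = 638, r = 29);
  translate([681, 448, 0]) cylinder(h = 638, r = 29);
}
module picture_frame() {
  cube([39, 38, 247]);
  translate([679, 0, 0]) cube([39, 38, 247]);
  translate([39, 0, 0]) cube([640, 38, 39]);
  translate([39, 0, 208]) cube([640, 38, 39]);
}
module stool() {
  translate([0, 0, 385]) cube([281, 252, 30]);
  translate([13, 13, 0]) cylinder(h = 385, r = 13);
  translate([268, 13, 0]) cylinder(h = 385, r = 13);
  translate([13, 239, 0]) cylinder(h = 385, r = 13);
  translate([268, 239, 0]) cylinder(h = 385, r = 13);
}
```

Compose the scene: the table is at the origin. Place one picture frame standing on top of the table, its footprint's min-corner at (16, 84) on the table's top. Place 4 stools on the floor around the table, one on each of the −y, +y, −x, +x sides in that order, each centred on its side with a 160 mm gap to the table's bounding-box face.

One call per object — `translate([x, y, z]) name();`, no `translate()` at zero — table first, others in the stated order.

table();
translate([16, 84, 686]) picture_frame();
translate([239, -412, 0]) stool();
translate([239, 686, 0]) stool();
translate([-441, 137, 0]) stool();
translate([919, 137, 0]) stool();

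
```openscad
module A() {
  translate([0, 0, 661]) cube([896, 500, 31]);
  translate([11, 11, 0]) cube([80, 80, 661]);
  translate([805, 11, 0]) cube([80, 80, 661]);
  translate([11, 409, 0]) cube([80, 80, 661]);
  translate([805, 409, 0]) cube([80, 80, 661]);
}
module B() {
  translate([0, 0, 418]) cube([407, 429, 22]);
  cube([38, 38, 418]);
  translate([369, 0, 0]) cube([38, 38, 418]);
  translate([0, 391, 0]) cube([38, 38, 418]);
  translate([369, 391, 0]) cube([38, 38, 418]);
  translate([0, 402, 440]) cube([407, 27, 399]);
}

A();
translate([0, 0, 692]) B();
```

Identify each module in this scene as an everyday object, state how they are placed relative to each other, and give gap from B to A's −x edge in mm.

A is a table. B is a chair. The chair is on top of the table. The gap from the chair to the table's −x edge is 0 mm.

The chair's min-x is at 0; the table's min-x is 0; gap = 0 mm.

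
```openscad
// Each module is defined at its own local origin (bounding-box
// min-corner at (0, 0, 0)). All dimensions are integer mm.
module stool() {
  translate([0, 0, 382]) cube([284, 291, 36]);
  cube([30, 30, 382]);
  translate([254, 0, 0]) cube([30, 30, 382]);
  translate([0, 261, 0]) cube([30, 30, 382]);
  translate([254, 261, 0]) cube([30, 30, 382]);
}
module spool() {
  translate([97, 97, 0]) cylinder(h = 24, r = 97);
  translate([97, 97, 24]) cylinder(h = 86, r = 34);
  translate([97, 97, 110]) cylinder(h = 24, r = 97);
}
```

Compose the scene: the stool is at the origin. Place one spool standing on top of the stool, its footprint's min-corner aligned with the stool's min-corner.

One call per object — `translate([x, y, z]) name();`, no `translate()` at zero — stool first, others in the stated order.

stool();
translate([0, 0, 418]) spool();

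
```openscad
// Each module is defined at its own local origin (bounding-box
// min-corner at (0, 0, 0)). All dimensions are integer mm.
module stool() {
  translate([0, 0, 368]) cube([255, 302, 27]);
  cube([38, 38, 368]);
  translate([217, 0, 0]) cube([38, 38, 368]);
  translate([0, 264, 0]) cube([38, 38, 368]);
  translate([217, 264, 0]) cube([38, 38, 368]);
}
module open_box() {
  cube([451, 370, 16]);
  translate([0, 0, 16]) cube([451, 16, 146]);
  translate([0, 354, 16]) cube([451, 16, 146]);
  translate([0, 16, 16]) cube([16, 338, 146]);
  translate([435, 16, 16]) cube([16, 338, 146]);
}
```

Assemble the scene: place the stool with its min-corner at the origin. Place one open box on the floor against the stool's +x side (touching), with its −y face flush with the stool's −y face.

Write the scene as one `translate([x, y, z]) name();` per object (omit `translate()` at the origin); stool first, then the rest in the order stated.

stool();
translate([255, 0, 0]) open_box();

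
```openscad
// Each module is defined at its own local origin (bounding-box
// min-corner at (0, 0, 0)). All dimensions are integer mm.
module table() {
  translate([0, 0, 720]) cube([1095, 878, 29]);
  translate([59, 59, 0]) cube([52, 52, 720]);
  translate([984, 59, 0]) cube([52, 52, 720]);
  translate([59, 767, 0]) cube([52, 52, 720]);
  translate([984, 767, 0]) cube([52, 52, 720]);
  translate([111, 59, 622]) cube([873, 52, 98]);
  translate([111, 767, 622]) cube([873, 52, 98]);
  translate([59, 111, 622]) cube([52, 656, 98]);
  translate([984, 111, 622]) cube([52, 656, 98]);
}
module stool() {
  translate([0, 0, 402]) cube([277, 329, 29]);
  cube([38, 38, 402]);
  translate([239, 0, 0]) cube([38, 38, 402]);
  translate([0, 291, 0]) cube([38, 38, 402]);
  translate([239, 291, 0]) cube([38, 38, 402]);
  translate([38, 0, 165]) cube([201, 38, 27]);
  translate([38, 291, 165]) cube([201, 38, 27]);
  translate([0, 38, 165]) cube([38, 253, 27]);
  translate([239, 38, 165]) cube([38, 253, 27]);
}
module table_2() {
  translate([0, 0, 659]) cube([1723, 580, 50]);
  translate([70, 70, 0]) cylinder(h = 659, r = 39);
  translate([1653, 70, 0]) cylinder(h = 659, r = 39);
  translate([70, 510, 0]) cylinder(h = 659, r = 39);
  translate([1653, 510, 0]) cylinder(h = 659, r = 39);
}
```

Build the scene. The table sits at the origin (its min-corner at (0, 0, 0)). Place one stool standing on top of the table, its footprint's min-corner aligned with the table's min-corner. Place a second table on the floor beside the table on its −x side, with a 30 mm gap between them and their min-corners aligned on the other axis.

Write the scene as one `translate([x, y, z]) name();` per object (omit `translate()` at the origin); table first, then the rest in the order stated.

table();
translate([0, 0, 749]) stool();
translate([-1753, 0, 0]) table_2();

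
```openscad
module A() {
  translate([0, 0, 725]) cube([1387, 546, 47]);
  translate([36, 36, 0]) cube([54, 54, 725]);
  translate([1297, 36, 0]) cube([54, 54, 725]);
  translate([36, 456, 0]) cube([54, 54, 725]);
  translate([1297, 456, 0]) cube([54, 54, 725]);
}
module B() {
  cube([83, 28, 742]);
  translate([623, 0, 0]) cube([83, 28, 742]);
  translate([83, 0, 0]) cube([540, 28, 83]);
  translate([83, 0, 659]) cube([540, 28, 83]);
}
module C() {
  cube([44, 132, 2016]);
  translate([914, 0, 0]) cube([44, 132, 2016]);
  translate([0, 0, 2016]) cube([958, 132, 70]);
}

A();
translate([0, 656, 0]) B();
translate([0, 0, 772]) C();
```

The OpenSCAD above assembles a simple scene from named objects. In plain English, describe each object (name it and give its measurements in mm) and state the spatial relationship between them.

A is a rectangular dining table. The top is 1387×546×47 mm with its upper surface at z = 772 mm. It stands on four 54×54 mm square legs, each inset 36 mm from the nearest pair of top edges, running from the floor to the underside of the top.

B is a rectangular picture frame lying in the x–z plane (depth along y). The opening is 540 mm wide (x) by 576 mm tall (z), surrounded by a border 83 mm wide on all four sides. The frame is 28 mm deep and is made of two full-height vertical stiles with two horizontal rails fitted between them.

C is a door frame. The clear opening is 870 mm wide and 2016 mm high. Two 44 mm wide jambs, 132 mm deep, stand either side of the opening from the floor to the top of the opening. A 70 mm thick head sits across the top of both jambs, spanning the full outside width of the frame.

The picture frame is on the floor beside the table on its +y side. The door frame is on top of the table.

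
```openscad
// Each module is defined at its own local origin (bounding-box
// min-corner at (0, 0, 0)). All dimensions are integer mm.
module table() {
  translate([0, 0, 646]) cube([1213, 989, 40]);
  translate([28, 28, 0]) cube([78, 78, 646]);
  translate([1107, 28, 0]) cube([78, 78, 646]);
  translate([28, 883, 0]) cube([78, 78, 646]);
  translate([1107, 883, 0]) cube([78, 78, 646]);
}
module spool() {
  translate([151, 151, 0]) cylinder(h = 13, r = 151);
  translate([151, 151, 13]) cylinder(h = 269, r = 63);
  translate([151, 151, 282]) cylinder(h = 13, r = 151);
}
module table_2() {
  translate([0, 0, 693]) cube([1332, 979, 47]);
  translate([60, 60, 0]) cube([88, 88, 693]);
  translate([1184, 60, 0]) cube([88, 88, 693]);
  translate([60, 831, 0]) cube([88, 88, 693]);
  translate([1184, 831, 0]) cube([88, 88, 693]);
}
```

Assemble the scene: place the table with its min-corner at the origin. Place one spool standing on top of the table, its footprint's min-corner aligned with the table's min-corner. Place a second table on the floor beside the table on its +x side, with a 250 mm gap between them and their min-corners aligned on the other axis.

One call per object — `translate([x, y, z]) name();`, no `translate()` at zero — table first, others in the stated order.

table();
translate([0, 0, 686]) spool();
translate([1463, 0, 0]) table_2();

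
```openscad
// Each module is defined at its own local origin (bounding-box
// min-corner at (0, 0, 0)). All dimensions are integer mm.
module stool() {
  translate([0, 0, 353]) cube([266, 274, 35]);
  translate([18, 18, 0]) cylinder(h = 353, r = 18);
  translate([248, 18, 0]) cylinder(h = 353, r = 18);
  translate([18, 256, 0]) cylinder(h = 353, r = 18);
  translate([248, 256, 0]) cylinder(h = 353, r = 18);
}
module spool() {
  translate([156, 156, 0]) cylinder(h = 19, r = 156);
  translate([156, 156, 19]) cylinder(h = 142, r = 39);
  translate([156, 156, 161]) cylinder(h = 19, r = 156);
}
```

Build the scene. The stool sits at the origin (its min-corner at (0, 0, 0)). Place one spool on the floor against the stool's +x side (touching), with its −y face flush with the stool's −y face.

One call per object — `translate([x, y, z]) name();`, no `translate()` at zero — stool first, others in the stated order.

stool();
translate([266, 0, 0]) spool();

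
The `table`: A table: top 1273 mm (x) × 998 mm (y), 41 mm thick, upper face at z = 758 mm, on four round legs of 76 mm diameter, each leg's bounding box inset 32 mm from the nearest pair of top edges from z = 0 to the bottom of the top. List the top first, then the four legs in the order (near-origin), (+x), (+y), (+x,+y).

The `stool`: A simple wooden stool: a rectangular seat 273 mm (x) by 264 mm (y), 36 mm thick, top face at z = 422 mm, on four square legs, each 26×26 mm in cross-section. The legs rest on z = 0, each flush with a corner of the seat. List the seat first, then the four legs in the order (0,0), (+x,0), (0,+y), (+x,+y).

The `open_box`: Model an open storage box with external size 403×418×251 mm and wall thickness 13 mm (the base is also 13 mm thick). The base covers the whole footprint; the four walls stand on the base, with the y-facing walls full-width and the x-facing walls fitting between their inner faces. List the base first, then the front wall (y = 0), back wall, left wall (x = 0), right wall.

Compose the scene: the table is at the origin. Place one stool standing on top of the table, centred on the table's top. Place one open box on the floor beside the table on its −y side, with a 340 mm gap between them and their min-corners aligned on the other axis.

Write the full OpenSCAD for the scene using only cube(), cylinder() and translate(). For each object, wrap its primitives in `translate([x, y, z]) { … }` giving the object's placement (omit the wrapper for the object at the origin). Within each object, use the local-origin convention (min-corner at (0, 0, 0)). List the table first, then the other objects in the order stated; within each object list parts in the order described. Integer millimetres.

translate([0, 0, 717]) cube([1273, 998, 41]);
translate([70, 70, 0]) cylinder(h = 717, r = 38);
translate([1203, 70, 0]) cylinder(h = 717, r = 38);
translate([70, 928, 0]) cylinder(h = 717, r = 38);
translate([1203, 928, 0]) cylinder(h = 717, r = 38);
translate([500, 367, 758]) {
  translate([0, 0, 386]) cube([273, 264, 36]);
  cube([26, 26, 386]);
  translate([247, 0, 0]) cube([26, 26, 386]);
  translate([0, 238, 0]) cube([26, 26, 386]);
  translate([247, 238, 0]) cube([26, 26, 386]);
}
translate([0, -758, 0]) {
  cube([403, 418, 13]);
  translate([0, 0, 13]) cube([403, 13, 238]);
  translate([0, 405, 13]) cube([403, 13, 238]);
  translate([0, 13, 13]) cube([13, 392, 238]);
  translate([390, 13, 13]) cube([13, 392, 238]);
}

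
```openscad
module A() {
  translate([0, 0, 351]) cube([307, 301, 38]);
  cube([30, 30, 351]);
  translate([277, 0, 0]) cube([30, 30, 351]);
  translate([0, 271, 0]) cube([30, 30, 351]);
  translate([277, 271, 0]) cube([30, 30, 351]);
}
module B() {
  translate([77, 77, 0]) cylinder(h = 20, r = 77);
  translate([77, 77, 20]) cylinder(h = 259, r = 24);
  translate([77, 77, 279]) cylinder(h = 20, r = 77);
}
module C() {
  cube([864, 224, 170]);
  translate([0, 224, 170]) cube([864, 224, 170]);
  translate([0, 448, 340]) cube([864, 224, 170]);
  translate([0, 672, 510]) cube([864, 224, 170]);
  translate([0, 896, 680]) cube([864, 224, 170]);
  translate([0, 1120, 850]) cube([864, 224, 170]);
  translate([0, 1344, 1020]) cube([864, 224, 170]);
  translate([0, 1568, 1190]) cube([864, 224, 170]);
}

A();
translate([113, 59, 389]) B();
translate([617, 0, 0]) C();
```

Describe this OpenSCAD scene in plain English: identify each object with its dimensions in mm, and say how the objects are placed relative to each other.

A is a four-legged stool. The seat is a 307×301×38 mm slab whose top surface is at z = 389 mm; four square legs, each 30×30 mm in cross-section, run from the floor (z = 0) to the underside of the seat, each flush with a corner of the seat.

B is a spool: two coaxial disc flanges of radius 77 mm and thickness 20 mm, joined by a core cylinder of radius 24 mm and height 259 mm. The lower flange rests on z = 0 and the three cylinders share a vertical axis.

C is a straight staircase of 8 solid steps. Each step is 864 mm wide (x), 224 mm deep (y, the going) and 170 mm tall (the rise). The first step rests on the floor; each subsequent step sits one going further in +y and one rise higher in +z, directly behind and above the previous step with no overlap.

The spool is on top of the stool. The staircase is on the floor beside the stool on its +x side.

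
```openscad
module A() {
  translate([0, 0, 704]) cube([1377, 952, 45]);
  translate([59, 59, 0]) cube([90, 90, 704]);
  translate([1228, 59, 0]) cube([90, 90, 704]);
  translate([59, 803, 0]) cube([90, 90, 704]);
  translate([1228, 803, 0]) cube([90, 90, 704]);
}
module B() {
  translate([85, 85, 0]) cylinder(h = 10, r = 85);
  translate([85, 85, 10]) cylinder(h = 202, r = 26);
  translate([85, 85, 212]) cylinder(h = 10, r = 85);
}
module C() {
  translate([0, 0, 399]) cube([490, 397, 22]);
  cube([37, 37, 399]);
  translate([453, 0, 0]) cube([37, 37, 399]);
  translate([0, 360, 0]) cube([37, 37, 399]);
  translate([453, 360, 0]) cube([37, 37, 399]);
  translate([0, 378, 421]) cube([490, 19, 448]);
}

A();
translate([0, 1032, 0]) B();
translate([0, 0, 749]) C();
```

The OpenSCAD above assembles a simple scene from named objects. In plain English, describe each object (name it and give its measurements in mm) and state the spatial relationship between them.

A is a rectangular dining table. The top is 1377×952×45 mm with its upper surface at z = 749 mm. It stands on four 90×90 mm square legs, each inset 59 mm from the nearest pair of top edges, running from the floor to the underside of the top.

B is a spool: two coaxial disc flanges of radius 85 mm and thickness 10 mm, joined by a core cylinder of radius 26 mm and height 202 mm. The lower flange rests on z = 0 and the three cylinders share a vertical axis.

C is a chair. The seat is a 490×397×22 mm slab with its top at z = 421 mm, on four 37×37 mm corner legs (flush with the seat edges, standing on z = 0). A flat backrest 19 mm thick, 448 mm tall, spans the full seat width and rises from the seat top along its +y edge, rear face flush with the rear of the seat.

The spool is on the floor beside the table on its +y side. The chair is on top of the table.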